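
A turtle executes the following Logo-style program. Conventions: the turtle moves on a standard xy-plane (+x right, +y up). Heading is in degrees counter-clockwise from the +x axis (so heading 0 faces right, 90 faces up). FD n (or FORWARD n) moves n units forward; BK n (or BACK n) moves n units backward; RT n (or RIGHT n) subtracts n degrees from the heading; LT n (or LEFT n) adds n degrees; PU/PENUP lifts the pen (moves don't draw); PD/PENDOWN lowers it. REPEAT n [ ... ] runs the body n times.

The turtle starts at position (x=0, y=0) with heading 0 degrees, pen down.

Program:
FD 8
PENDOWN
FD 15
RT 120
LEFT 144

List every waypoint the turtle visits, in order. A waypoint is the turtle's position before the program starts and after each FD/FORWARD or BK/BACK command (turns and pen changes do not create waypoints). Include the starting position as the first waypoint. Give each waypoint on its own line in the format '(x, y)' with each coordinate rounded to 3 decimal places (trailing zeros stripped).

Answer: (0, 0)
(8, 0)
(23, 0)

Derivation:
Executing turtle program step by step:
Start: pos=(0,0), heading=0, pen down
FD 8: (0,0) -> (8,0) [heading=0, draw]
PD: pen down
FD 15: (8,0) -> (23,0) [heading=0, draw]
RT 120: heading 0 -> 240
LT 144: heading 240 -> 24
Final: pos=(23,0), heading=24, 2 segment(s) drawn
Waypoints (3 total):
(0, 0)
(8, 0)
(23, 0)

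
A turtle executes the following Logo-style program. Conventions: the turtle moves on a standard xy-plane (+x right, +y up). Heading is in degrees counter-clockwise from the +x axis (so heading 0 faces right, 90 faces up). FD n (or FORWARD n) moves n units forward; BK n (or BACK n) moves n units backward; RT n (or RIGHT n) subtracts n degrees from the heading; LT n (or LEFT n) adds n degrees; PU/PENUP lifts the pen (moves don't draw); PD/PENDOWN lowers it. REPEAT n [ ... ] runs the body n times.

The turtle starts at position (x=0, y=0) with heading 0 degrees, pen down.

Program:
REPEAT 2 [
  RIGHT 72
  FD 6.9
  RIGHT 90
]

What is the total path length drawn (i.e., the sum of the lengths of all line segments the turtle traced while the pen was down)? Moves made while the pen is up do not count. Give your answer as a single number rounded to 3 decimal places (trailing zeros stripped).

Answer: 13.8

Derivation:
Executing turtle program step by step:
Start: pos=(0,0), heading=0, pen down
REPEAT 2 [
  -- iteration 1/2 --
  RT 72: heading 0 -> 288
  FD 6.9: (0,0) -> (2.132,-6.562) [heading=288, draw]
  RT 90: heading 288 -> 198
  -- iteration 2/2 --
  RT 72: heading 198 -> 126
  FD 6.9: (2.132,-6.562) -> (-1.924,-0.98) [heading=126, draw]
  RT 90: heading 126 -> 36
]
Final: pos=(-1.924,-0.98), heading=36, 2 segment(s) drawn

Segment lengths:
  seg 1: (0,0) -> (2.132,-6.562), length = 6.9
  seg 2: (2.132,-6.562) -> (-1.924,-0.98), length = 6.9
Total = 13.8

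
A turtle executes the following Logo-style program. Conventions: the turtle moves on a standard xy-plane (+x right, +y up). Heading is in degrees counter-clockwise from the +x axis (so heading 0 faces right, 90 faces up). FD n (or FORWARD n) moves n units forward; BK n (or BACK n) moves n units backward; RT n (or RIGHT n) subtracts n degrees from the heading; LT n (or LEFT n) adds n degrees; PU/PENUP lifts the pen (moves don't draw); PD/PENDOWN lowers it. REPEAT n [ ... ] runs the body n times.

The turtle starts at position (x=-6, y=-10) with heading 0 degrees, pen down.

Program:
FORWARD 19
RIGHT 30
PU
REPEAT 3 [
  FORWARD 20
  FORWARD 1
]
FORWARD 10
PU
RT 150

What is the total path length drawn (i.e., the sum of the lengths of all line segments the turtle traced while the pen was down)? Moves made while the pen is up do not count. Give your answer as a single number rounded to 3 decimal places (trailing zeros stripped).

Answer: 19

Derivation:
Executing turtle program step by step:
Start: pos=(-6,-10), heading=0, pen down
FD 19: (-6,-10) -> (13,-10) [heading=0, draw]
RT 30: heading 0 -> 330
PU: pen up
REPEAT 3 [
  -- iteration 1/3 --
  FD 20: (13,-10) -> (30.321,-20) [heading=330, move]
  FD 1: (30.321,-20) -> (31.187,-20.5) [heading=330, move]
  -- iteration 2/3 --
  FD 20: (31.187,-20.5) -> (48.507,-30.5) [heading=330, move]
  FD 1: (48.507,-30.5) -> (49.373,-31) [heading=330, move]
  -- iteration 3/3 --
  FD 20: (49.373,-31) -> (66.694,-41) [heading=330, move]
  FD 1: (66.694,-41) -> (67.56,-41.5) [heading=330, move]
]
FD 10: (67.56,-41.5) -> (76.22,-46.5) [heading=330, move]
PU: pen up
RT 150: heading 330 -> 180
Final: pos=(76.22,-46.5), heading=180, 1 segment(s) drawn

Segment lengths:
  seg 1: (-6,-10) -> (13,-10), length = 19
Total = 19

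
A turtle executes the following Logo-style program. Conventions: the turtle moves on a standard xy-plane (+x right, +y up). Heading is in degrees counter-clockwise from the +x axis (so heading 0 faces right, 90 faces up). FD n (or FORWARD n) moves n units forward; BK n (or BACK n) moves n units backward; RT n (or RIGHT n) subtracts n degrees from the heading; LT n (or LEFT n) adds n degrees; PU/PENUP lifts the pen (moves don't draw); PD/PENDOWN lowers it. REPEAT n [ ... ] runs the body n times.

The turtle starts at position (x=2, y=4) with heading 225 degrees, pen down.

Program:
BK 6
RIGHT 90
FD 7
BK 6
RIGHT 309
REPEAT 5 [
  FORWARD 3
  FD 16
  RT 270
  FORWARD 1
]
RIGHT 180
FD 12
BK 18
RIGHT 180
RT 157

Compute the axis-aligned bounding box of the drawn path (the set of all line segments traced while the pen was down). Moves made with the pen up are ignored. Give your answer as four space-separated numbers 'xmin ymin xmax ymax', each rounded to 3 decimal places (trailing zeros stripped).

Answer: -14.51 -12.927 8.621 17.903

Derivation:
Executing turtle program step by step:
Start: pos=(2,4), heading=225, pen down
BK 6: (2,4) -> (6.243,8.243) [heading=225, draw]
RT 90: heading 225 -> 135
FD 7: (6.243,8.243) -> (1.293,13.192) [heading=135, draw]
BK 6: (1.293,13.192) -> (5.536,8.95) [heading=135, draw]
RT 309: heading 135 -> 186
REPEAT 5 [
  -- iteration 1/5 --
  FD 3: (5.536,8.95) -> (2.552,8.636) [heading=186, draw]
  FD 16: (2.552,8.636) -> (-13.36,6.964) [heading=186, draw]
  RT 270: heading 186 -> 276
  FD 1: (-13.36,6.964) -> (-13.256,5.969) [heading=276, draw]
  -- iteration 2/5 --
  FD 3: (-13.256,5.969) -> (-12.942,2.986) [heading=276, draw]
  FD 16: (-12.942,2.986) -> (-11.27,-12.927) [heading=276, draw]
  RT 270: heading 276 -> 6
  FD 1: (-11.27,-12.927) -> (-10.275,-12.822) [heading=6, draw]
  -- iteration 3/5 --
  FD 3: (-10.275,-12.822) -> (-7.292,-12.509) [heading=6, draw]
  FD 16: (-7.292,-12.509) -> (8.621,-10.836) [heading=6, draw]
  RT 270: heading 6 -> 96
  FD 1: (8.621,-10.836) -> (8.516,-9.842) [heading=96, draw]
  -- iteration 4/5 --
  FD 3: (8.516,-9.842) -> (8.203,-6.858) [heading=96, draw]
  FD 16: (8.203,-6.858) -> (6.53,9.054) [heading=96, draw]
  RT 270: heading 96 -> 186
  FD 1: (6.53,9.054) -> (5.536,8.95) [heading=186, draw]
  -- iteration 5/5 --
  FD 3: (5.536,8.95) -> (2.552,8.636) [heading=186, draw]
  FD 16: (2.552,8.636) -> (-13.36,6.964) [heading=186, draw]
  RT 270: heading 186 -> 276
  FD 1: (-13.36,6.964) -> (-13.256,5.969) [heading=276, draw]
]
RT 180: heading 276 -> 96
FD 12: (-13.256,5.969) -> (-14.51,17.903) [heading=96, draw]
BK 18: (-14.51,17.903) -> (-12.629,0.002) [heading=96, draw]
RT 180: heading 96 -> 276
RT 157: heading 276 -> 119
Final: pos=(-12.629,0.002), heading=119, 20 segment(s) drawn

Segment endpoints: x in {-14.51, -13.36, -13.36, -13.256, -13.256, -12.942, -12.629, -11.27, -10.275, -7.292, 1.293, 2, 2.552, 2.552, 5.536, 5.536, 6.243, 6.53, 8.203, 8.516, 8.621}, y in {-12.927, -12.822, -12.509, -10.836, -9.842, -6.858, 0.002, 2.986, 4, 5.969, 5.969, 6.964, 6.964, 8.243, 8.636, 8.636, 8.95, 8.95, 9.054, 13.192, 17.903}
xmin=-14.51, ymin=-12.927, xmax=8.621, ymax=17.903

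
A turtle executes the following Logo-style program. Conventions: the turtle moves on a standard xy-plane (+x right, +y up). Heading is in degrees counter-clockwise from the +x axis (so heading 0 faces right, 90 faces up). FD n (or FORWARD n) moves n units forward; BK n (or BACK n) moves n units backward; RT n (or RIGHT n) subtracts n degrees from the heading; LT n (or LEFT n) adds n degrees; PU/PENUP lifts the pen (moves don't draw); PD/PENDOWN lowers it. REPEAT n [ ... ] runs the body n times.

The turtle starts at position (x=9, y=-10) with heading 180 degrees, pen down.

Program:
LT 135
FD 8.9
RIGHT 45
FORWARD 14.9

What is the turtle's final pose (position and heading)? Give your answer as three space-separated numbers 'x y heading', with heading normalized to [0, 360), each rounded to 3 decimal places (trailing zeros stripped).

Executing turtle program step by step:
Start: pos=(9,-10), heading=180, pen down
LT 135: heading 180 -> 315
FD 8.9: (9,-10) -> (15.293,-16.293) [heading=315, draw]
RT 45: heading 315 -> 270
FD 14.9: (15.293,-16.293) -> (15.293,-31.193) [heading=270, draw]
Final: pos=(15.293,-31.193), heading=270, 2 segment(s) drawn

Answer: 15.293 -31.193 270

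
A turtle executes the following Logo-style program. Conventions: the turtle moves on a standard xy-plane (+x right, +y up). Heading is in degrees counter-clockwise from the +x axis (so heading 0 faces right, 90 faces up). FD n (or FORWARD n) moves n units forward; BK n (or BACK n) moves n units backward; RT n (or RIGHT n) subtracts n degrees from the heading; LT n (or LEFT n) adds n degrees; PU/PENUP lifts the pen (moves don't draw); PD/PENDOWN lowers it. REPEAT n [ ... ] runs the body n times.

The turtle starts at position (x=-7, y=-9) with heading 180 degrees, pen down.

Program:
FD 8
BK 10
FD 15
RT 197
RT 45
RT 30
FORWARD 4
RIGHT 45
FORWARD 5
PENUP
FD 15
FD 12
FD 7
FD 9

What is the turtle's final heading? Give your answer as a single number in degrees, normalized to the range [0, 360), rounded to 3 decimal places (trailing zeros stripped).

Answer: 223

Derivation:
Executing turtle program step by step:
Start: pos=(-7,-9), heading=180, pen down
FD 8: (-7,-9) -> (-15,-9) [heading=180, draw]
BK 10: (-15,-9) -> (-5,-9) [heading=180, draw]
FD 15: (-5,-9) -> (-20,-9) [heading=180, draw]
RT 197: heading 180 -> 343
RT 45: heading 343 -> 298
RT 30: heading 298 -> 268
FD 4: (-20,-9) -> (-20.14,-12.998) [heading=268, draw]
RT 45: heading 268 -> 223
FD 5: (-20.14,-12.998) -> (-23.796,-16.408) [heading=223, draw]
PU: pen up
FD 15: (-23.796,-16.408) -> (-34.767,-26.638) [heading=223, move]
FD 12: (-34.767,-26.638) -> (-43.543,-34.822) [heading=223, move]
FD 7: (-43.543,-34.822) -> (-48.662,-39.595) [heading=223, move]
FD 9: (-48.662,-39.595) -> (-55.245,-45.733) [heading=223, move]
Final: pos=(-55.245,-45.733), heading=223, 5 segment(s) drawn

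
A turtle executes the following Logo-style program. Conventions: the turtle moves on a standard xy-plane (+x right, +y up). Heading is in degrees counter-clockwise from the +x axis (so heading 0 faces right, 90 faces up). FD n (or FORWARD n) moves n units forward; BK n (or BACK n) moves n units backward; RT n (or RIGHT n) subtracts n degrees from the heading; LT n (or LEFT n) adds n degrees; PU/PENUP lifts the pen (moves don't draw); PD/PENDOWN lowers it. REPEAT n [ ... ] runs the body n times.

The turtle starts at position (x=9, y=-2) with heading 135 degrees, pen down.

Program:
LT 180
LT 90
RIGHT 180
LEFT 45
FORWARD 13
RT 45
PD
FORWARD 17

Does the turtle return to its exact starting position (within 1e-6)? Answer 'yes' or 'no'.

Executing turtle program step by step:
Start: pos=(9,-2), heading=135, pen down
LT 180: heading 135 -> 315
LT 90: heading 315 -> 45
RT 180: heading 45 -> 225
LT 45: heading 225 -> 270
FD 13: (9,-2) -> (9,-15) [heading=270, draw]
RT 45: heading 270 -> 225
PD: pen down
FD 17: (9,-15) -> (-3.021,-27.021) [heading=225, draw]
Final: pos=(-3.021,-27.021), heading=225, 2 segment(s) drawn

Start position: (9, -2)
Final position: (-3.021, -27.021)
Distance = 27.759; >= 1e-6 -> NOT closed

Answer: no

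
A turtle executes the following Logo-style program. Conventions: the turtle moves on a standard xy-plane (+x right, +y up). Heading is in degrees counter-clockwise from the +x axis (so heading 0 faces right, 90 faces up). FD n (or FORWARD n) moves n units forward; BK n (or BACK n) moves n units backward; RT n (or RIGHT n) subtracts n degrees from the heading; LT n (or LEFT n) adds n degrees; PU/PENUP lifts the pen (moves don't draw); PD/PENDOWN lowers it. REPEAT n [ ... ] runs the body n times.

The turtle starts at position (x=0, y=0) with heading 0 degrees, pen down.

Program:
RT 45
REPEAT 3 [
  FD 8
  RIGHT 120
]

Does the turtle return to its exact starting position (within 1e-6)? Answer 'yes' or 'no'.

Executing turtle program step by step:
Start: pos=(0,0), heading=0, pen down
RT 45: heading 0 -> 315
REPEAT 3 [
  -- iteration 1/3 --
  FD 8: (0,0) -> (5.657,-5.657) [heading=315, draw]
  RT 120: heading 315 -> 195
  -- iteration 2/3 --
  FD 8: (5.657,-5.657) -> (-2.071,-7.727) [heading=195, draw]
  RT 120: heading 195 -> 75
  -- iteration 3/3 --
  FD 8: (-2.071,-7.727) -> (0,0) [heading=75, draw]
  RT 120: heading 75 -> 315
]
Final: pos=(0,0), heading=315, 3 segment(s) drawn

Start position: (0, 0)
Final position: (0, 0)
Distance = 0; < 1e-6 -> CLOSED

Answer: yes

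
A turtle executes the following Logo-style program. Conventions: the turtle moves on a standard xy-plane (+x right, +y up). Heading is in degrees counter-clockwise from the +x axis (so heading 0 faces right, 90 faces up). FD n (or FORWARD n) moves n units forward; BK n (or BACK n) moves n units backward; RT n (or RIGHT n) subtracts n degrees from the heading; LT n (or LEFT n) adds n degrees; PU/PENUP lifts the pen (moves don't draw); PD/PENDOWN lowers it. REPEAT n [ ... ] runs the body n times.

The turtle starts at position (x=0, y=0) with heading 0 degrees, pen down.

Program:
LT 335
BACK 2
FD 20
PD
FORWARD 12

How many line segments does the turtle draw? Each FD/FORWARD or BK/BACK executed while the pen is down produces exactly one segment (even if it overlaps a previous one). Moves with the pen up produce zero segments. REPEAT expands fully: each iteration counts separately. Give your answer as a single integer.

Answer: 3

Derivation:
Executing turtle program step by step:
Start: pos=(0,0), heading=0, pen down
LT 335: heading 0 -> 335
BK 2: (0,0) -> (-1.813,0.845) [heading=335, draw]
FD 20: (-1.813,0.845) -> (16.314,-7.607) [heading=335, draw]
PD: pen down
FD 12: (16.314,-7.607) -> (27.189,-12.679) [heading=335, draw]
Final: pos=(27.189,-12.679), heading=335, 3 segment(s) drawn
Segments drawn: 3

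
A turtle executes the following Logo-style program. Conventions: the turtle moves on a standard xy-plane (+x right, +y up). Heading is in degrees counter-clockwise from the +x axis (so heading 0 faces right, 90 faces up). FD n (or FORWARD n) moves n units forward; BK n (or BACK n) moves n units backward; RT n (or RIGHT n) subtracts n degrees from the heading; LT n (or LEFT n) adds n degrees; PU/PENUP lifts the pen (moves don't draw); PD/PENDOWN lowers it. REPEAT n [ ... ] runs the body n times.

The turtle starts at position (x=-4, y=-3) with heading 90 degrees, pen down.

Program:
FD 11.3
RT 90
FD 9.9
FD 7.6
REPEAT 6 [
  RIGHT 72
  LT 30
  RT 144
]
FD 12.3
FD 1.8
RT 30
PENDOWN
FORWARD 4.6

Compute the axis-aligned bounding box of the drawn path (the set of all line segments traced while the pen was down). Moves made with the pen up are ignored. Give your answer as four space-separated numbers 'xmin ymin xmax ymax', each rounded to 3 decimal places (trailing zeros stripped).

Answer: -4 -4.19 26.778 8.3

Derivation:
Executing turtle program step by step:
Start: pos=(-4,-3), heading=90, pen down
FD 11.3: (-4,-3) -> (-4,8.3) [heading=90, draw]
RT 90: heading 90 -> 0
FD 9.9: (-4,8.3) -> (5.9,8.3) [heading=0, draw]
FD 7.6: (5.9,8.3) -> (13.5,8.3) [heading=0, draw]
REPEAT 6 [
  -- iteration 1/6 --
  RT 72: heading 0 -> 288
  LT 30: heading 288 -> 318
  RT 144: heading 318 -> 174
  -- iteration 2/6 --
  RT 72: heading 174 -> 102
  LT 30: heading 102 -> 132
  RT 144: heading 132 -> 348
  -- iteration 3/6 --
  RT 72: heading 348 -> 276
  LT 30: heading 276 -> 306
  RT 144: heading 306 -> 162
  -- iteration 4/6 --
  RT 72: heading 162 -> 90
  LT 30: heading 90 -> 120
  RT 144: heading 120 -> 336
  -- iteration 5/6 --
  RT 72: heading 336 -> 264
  LT 30: heading 264 -> 294
  RT 144: heading 294 -> 150
  -- iteration 6/6 --
  RT 72: heading 150 -> 78
  LT 30: heading 78 -> 108
  RT 144: heading 108 -> 324
]
FD 12.3: (13.5,8.3) -> (23.451,1.07) [heading=324, draw]
FD 1.8: (23.451,1.07) -> (24.907,0.012) [heading=324, draw]
RT 30: heading 324 -> 294
PD: pen down
FD 4.6: (24.907,0.012) -> (26.778,-4.19) [heading=294, draw]
Final: pos=(26.778,-4.19), heading=294, 6 segment(s) drawn

Segment endpoints: x in {-4, -4, 5.9, 13.5, 23.451, 24.907, 26.778}, y in {-4.19, -3, 0.012, 1.07, 8.3}
xmin=-4, ymin=-4.19, xmax=26.778, ymax=8.3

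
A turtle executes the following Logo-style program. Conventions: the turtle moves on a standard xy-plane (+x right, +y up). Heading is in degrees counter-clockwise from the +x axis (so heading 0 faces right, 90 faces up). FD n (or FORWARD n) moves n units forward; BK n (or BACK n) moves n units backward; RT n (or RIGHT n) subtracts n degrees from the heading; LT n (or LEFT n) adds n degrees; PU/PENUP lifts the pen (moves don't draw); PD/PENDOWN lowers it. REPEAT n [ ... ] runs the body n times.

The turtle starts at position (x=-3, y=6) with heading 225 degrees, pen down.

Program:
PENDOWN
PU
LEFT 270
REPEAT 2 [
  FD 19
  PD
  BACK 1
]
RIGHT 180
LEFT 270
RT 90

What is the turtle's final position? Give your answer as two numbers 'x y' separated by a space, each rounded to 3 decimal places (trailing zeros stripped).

Executing turtle program step by step:
Start: pos=(-3,6), heading=225, pen down
PD: pen down
PU: pen up
LT 270: heading 225 -> 135
REPEAT 2 [
  -- iteration 1/2 --
  FD 19: (-3,6) -> (-16.435,19.435) [heading=135, move]
  PD: pen down
  BK 1: (-16.435,19.435) -> (-15.728,18.728) [heading=135, draw]
  -- iteration 2/2 --
  FD 19: (-15.728,18.728) -> (-29.163,32.163) [heading=135, draw]
  PD: pen down
  BK 1: (-29.163,32.163) -> (-28.456,31.456) [heading=135, draw]
]
RT 180: heading 135 -> 315
LT 270: heading 315 -> 225
RT 90: heading 225 -> 135
Final: pos=(-28.456,31.456), heading=135, 3 segment(s) drawn

Answer: -28.456 31.456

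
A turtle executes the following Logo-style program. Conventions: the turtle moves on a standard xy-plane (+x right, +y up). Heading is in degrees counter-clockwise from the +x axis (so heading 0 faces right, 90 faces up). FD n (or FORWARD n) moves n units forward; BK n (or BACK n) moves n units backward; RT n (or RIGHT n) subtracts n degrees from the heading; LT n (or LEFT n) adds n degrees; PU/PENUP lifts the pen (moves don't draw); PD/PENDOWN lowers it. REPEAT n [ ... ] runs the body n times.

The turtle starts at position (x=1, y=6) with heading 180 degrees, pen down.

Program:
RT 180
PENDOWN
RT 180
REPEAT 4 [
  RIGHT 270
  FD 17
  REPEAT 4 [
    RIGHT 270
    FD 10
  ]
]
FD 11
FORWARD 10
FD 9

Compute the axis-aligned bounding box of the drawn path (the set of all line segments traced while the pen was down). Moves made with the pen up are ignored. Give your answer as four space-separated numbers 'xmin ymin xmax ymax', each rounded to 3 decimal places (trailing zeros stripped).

Answer: -29 -11 18 6

Derivation:
Executing turtle program step by step:
Start: pos=(1,6), heading=180, pen down
RT 180: heading 180 -> 0
PD: pen down
RT 180: heading 0 -> 180
REPEAT 4 [
  -- iteration 1/4 --
  RT 270: heading 180 -> 270
  FD 17: (1,6) -> (1,-11) [heading=270, draw]
  REPEAT 4 [
    -- iteration 1/4 --
    RT 270: heading 270 -> 0
    FD 10: (1,-11) -> (11,-11) [heading=0, draw]
    -- iteration 2/4 --
    RT 270: heading 0 -> 90
    FD 10: (11,-11) -> (11,-1) [heading=90, draw]
    -- iteration 3/4 --
    RT 270: heading 90 -> 180
    FD 10: (11,-1) -> (1,-1) [heading=180, draw]
    -- iteration 4/4 --
    RT 270: heading 180 -> 270
    FD 10: (1,-1) -> (1,-11) [heading=270, draw]
  ]
  -- iteration 2/4 --
  RT 270: heading 270 -> 0
  FD 17: (1,-11) -> (18,-11) [heading=0, draw]
  REPEAT 4 [
    -- iteration 1/4 --
    RT 270: heading 0 -> 90
    FD 10: (18,-11) -> (18,-1) [heading=90, draw]
    -- iteration 2/4 --
    RT 270: heading 90 -> 180
    FD 10: (18,-1) -> (8,-1) [heading=180, draw]
    -- iteration 3/4 --
    RT 270: heading 180 -> 270
    FD 10: (8,-1) -> (8,-11) [heading=270, draw]
    -- iteration 4/4 --
    RT 270: heading 270 -> 0
    FD 10: (8,-11) -> (18,-11) [heading=0, draw]
  ]
  -- iteration 3/4 --
  RT 270: heading 0 -> 90
  FD 17: (18,-11) -> (18,6) [heading=90, draw]
  REPEAT 4 [
    -- iteration 1/4 --
    RT 270: heading 90 -> 180
    FD 10: (18,6) -> (8,6) [heading=180, draw]
    -- iteration 2/4 --
    RT 270: heading 180 -> 270
    FD 10: (8,6) -> (8,-4) [heading=270, draw]
    -- iteration 3/4 --
    RT 270: heading 270 -> 0
    FD 10: (8,-4) -> (18,-4) [heading=0, draw]
    -- iteration 4/4 --
    RT 270: heading 0 -> 90
    FD 10: (18,-4) -> (18,6) [heading=90, draw]
  ]
  -- iteration 4/4 --
  RT 270: heading 90 -> 180
  FD 17: (18,6) -> (1,6) [heading=180, draw]
  REPEAT 4 [
    -- iteration 1/4 --
    RT 270: heading 180 -> 270
    FD 10: (1,6) -> (1,-4) [heading=270, draw]
    -- iteration 2/4 --
    RT 270: heading 270 -> 0
    FD 10: (1,-4) -> (11,-4) [heading=0, draw]
    -- iteration 3/4 --
    RT 270: heading 0 -> 90
    FD 10: (11,-4) -> (11,6) [heading=90, draw]
    -- iteration 4/4 --
    RT 270: heading 90 -> 180
    FD 10: (11,6) -> (1,6) [heading=180, draw]
  ]
]
FD 11: (1,6) -> (-10,6) [heading=180, draw]
FD 10: (-10,6) -> (-20,6) [heading=180, draw]
FD 9: (-20,6) -> (-29,6) [heading=180, draw]
Final: pos=(-29,6), heading=180, 23 segment(s) drawn

Segment endpoints: x in {-29, -20, -10, 1, 1, 1, 1, 1, 1, 1, 8, 8, 8, 11, 11, 11, 11, 18, 18, 18, 18, 18}, y in {-11, -11, -11, -11, -11, -11, -4, -4, -4, -4, -1, -1, -1, -1, 6, 6, 6, 6, 6, 6, 6, 6, 6, 6}
xmin=-29, ymin=-11, xmax=18, ymax=6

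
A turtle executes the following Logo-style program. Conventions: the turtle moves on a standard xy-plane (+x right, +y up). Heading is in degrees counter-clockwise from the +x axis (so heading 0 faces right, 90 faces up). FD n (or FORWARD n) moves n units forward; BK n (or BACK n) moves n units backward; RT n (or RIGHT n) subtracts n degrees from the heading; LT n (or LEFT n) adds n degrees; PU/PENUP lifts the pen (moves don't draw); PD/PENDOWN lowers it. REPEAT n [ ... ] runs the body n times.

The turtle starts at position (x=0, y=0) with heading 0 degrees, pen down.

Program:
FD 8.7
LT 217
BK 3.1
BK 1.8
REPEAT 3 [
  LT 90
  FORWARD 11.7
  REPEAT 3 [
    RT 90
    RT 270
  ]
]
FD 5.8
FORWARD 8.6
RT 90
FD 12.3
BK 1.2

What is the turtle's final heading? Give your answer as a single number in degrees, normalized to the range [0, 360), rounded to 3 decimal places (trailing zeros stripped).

Answer: 37

Derivation:
Executing turtle program step by step:
Start: pos=(0,0), heading=0, pen down
FD 8.7: (0,0) -> (8.7,0) [heading=0, draw]
LT 217: heading 0 -> 217
BK 3.1: (8.7,0) -> (11.176,1.866) [heading=217, draw]
BK 1.8: (11.176,1.866) -> (12.613,2.949) [heading=217, draw]
REPEAT 3 [
  -- iteration 1/3 --
  LT 90: heading 217 -> 307
  FD 11.7: (12.613,2.949) -> (19.655,-6.395) [heading=307, draw]
  REPEAT 3 [
    -- iteration 1/3 --
    RT 90: heading 307 -> 217
    RT 270: heading 217 -> 307
    -- iteration 2/3 --
    RT 90: heading 307 -> 217
    RT 270: heading 217 -> 307
    -- iteration 3/3 --
    RT 90: heading 307 -> 217
    RT 270: heading 217 -> 307
  ]
  -- iteration 2/3 --
  LT 90: heading 307 -> 37
  FD 11.7: (19.655,-6.395) -> (28.999,0.646) [heading=37, draw]
  REPEAT 3 [
    -- iteration 1/3 --
    RT 90: heading 37 -> 307
    RT 270: heading 307 -> 37
    -- iteration 2/3 --
    RT 90: heading 37 -> 307
    RT 270: heading 307 -> 37
    -- iteration 3/3 --
    RT 90: heading 37 -> 307
    RT 270: heading 307 -> 37
  ]
  -- iteration 3/3 --
  LT 90: heading 37 -> 127
  FD 11.7: (28.999,0.646) -> (21.957,9.99) [heading=127, draw]
  REPEAT 3 [
    -- iteration 1/3 --
    RT 90: heading 127 -> 37
    RT 270: heading 37 -> 127
    -- iteration 2/3 --
    RT 90: heading 127 -> 37
    RT 270: heading 37 -> 127
    -- iteration 3/3 --
    RT 90: heading 127 -> 37
    RT 270: heading 37 -> 127
  ]
]
FD 5.8: (21.957,9.99) -> (18.467,14.622) [heading=127, draw]
FD 8.6: (18.467,14.622) -> (13.291,21.49) [heading=127, draw]
RT 90: heading 127 -> 37
FD 12.3: (13.291,21.49) -> (23.114,28.893) [heading=37, draw]
BK 1.2: (23.114,28.893) -> (22.156,28.171) [heading=37, draw]
Final: pos=(22.156,28.171), heading=37, 10 segment(s) drawn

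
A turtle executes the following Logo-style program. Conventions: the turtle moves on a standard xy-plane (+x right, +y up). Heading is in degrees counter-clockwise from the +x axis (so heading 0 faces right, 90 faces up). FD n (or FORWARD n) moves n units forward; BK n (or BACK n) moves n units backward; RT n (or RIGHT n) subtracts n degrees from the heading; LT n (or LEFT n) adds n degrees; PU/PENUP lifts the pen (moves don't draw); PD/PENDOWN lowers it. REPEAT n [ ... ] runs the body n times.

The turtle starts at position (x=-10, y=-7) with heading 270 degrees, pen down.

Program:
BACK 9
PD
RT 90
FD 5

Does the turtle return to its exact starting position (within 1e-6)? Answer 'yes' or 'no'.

Executing turtle program step by step:
Start: pos=(-10,-7), heading=270, pen down
BK 9: (-10,-7) -> (-10,2) [heading=270, draw]
PD: pen down
RT 90: heading 270 -> 180
FD 5: (-10,2) -> (-15,2) [heading=180, draw]
Final: pos=(-15,2), heading=180, 2 segment(s) drawn

Start position: (-10, -7)
Final position: (-15, 2)
Distance = 10.296; >= 1e-6 -> NOT closed

Answer: no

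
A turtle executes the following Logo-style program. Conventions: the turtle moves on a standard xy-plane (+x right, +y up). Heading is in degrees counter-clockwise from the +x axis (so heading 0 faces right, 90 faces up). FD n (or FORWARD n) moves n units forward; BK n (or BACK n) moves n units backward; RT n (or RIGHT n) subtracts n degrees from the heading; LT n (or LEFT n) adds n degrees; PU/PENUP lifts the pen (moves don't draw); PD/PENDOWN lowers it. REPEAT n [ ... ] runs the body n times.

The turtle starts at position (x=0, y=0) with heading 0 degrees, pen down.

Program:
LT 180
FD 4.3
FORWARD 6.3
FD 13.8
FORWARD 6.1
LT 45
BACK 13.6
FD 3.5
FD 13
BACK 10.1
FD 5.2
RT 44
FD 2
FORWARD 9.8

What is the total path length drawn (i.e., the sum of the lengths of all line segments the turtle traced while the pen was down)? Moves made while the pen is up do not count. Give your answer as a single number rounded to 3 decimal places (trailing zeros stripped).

Answer: 87.7

Derivation:
Executing turtle program step by step:
Start: pos=(0,0), heading=0, pen down
LT 180: heading 0 -> 180
FD 4.3: (0,0) -> (-4.3,0) [heading=180, draw]
FD 6.3: (-4.3,0) -> (-10.6,0) [heading=180, draw]
FD 13.8: (-10.6,0) -> (-24.4,0) [heading=180, draw]
FD 6.1: (-24.4,0) -> (-30.5,0) [heading=180, draw]
LT 45: heading 180 -> 225
BK 13.6: (-30.5,0) -> (-20.883,9.617) [heading=225, draw]
FD 3.5: (-20.883,9.617) -> (-23.358,7.142) [heading=225, draw]
FD 13: (-23.358,7.142) -> (-32.551,-2.051) [heading=225, draw]
BK 10.1: (-32.551,-2.051) -> (-25.409,5.091) [heading=225, draw]
FD 5.2: (-25.409,5.091) -> (-29.086,1.414) [heading=225, draw]
RT 44: heading 225 -> 181
FD 2: (-29.086,1.414) -> (-31.085,1.379) [heading=181, draw]
FD 9.8: (-31.085,1.379) -> (-40.884,1.208) [heading=181, draw]
Final: pos=(-40.884,1.208), heading=181, 11 segment(s) drawn

Segment lengths:
  seg 1: (0,0) -> (-4.3,0), length = 4.3
  seg 2: (-4.3,0) -> (-10.6,0), length = 6.3
  seg 3: (-10.6,0) -> (-24.4,0), length = 13.8
  seg 4: (-24.4,0) -> (-30.5,0), length = 6.1
  seg 5: (-30.5,0) -> (-20.883,9.617), length = 13.6
  seg 6: (-20.883,9.617) -> (-23.358,7.142), length = 3.5
  seg 7: (-23.358,7.142) -> (-32.551,-2.051), length = 13
  seg 8: (-32.551,-2.051) -> (-25.409,5.091), length = 10.1
  seg 9: (-25.409,5.091) -> (-29.086,1.414), length = 5.2
  seg 10: (-29.086,1.414) -> (-31.085,1.379), length = 2
  seg 11: (-31.085,1.379) -> (-40.884,1.208), length = 9.8
Total = 87.7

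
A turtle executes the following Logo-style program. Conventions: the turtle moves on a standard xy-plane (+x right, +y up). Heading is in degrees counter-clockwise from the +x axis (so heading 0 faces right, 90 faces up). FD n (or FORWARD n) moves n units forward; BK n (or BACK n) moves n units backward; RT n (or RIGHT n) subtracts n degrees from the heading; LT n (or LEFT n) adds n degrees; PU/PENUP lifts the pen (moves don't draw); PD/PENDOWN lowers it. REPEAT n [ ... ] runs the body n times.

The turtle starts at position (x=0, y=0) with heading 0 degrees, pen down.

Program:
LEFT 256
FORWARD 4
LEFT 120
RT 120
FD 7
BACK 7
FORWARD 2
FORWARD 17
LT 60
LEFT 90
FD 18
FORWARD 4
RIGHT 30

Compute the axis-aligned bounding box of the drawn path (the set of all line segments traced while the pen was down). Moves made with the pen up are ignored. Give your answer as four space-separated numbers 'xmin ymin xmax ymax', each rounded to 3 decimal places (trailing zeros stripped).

Executing turtle program step by step:
Start: pos=(0,0), heading=0, pen down
LT 256: heading 0 -> 256
FD 4: (0,0) -> (-0.968,-3.881) [heading=256, draw]
LT 120: heading 256 -> 16
RT 120: heading 16 -> 256
FD 7: (-0.968,-3.881) -> (-2.661,-10.673) [heading=256, draw]
BK 7: (-2.661,-10.673) -> (-0.968,-3.881) [heading=256, draw]
FD 2: (-0.968,-3.881) -> (-1.452,-5.822) [heading=256, draw]
FD 17: (-1.452,-5.822) -> (-5.564,-22.317) [heading=256, draw]
LT 60: heading 256 -> 316
LT 90: heading 316 -> 46
FD 18: (-5.564,-22.317) -> (6.94,-9.369) [heading=46, draw]
FD 4: (6.94,-9.369) -> (9.718,-6.491) [heading=46, draw]
RT 30: heading 46 -> 16
Final: pos=(9.718,-6.491), heading=16, 7 segment(s) drawn

Segment endpoints: x in {-5.564, -2.661, -1.452, -0.968, -0.968, 0, 6.94, 9.718}, y in {-22.317, -10.673, -9.369, -6.491, -5.822, -3.881, -3.881, 0}
xmin=-5.564, ymin=-22.317, xmax=9.718, ymax=0

Answer: -5.564 -22.317 9.718 0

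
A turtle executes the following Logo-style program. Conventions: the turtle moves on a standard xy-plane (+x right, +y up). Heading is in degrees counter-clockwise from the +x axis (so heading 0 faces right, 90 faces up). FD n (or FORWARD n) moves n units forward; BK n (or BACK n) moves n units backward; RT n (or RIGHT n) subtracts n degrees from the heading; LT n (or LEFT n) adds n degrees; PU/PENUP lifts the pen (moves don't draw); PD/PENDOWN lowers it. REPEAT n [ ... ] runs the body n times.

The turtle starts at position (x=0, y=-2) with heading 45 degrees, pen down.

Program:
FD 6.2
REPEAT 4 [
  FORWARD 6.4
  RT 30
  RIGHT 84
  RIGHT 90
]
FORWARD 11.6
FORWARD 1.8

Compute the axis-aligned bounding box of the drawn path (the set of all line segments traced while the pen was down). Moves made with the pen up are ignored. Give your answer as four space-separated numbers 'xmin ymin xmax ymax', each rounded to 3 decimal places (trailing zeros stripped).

Executing turtle program step by step:
Start: pos=(0,-2), heading=45, pen down
FD 6.2: (0,-2) -> (4.384,2.384) [heading=45, draw]
REPEAT 4 [
  -- iteration 1/4 --
  FD 6.4: (4.384,2.384) -> (8.91,6.91) [heading=45, draw]
  RT 30: heading 45 -> 15
  RT 84: heading 15 -> 291
  RT 90: heading 291 -> 201
  -- iteration 2/4 --
  FD 6.4: (8.91,6.91) -> (2.935,4.616) [heading=201, draw]
  RT 30: heading 201 -> 171
  RT 84: heading 171 -> 87
  RT 90: heading 87 -> 357
  -- iteration 3/4 --
  FD 6.4: (2.935,4.616) -> (9.326,4.281) [heading=357, draw]
  RT 30: heading 357 -> 327
  RT 84: heading 327 -> 243
  RT 90: heading 243 -> 153
  -- iteration 4/4 --
  FD 6.4: (9.326,4.281) -> (3.623,7.187) [heading=153, draw]
  RT 30: heading 153 -> 123
  RT 84: heading 123 -> 39
  RT 90: heading 39 -> 309
]
FD 11.6: (3.623,7.187) -> (10.924,-1.828) [heading=309, draw]
FD 1.8: (10.924,-1.828) -> (12.056,-3.227) [heading=309, draw]
Final: pos=(12.056,-3.227), heading=309, 7 segment(s) drawn

Segment endpoints: x in {0, 2.935, 3.623, 4.384, 8.91, 9.326, 10.924, 12.056}, y in {-3.227, -2, -1.828, 2.384, 4.281, 4.616, 6.91, 7.187}
xmin=0, ymin=-3.227, xmax=12.056, ymax=7.187

Answer: 0 -3.227 12.056 7.187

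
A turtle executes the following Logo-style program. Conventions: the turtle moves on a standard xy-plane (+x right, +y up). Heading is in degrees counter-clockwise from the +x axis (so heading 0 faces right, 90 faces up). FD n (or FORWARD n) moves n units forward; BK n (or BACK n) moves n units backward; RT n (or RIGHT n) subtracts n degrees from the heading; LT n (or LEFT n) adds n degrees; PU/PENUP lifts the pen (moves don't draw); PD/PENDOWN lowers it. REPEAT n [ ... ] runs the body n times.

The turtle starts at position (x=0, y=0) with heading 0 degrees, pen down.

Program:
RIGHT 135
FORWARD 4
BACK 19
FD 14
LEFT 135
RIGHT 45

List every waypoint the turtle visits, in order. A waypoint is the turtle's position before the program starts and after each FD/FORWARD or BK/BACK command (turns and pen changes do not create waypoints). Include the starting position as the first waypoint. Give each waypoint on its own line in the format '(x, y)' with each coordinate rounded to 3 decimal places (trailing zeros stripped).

Answer: (0, 0)
(-2.828, -2.828)
(10.607, 10.607)
(0.707, 0.707)

Derivation:
Executing turtle program step by step:
Start: pos=(0,0), heading=0, pen down
RT 135: heading 0 -> 225
FD 4: (0,0) -> (-2.828,-2.828) [heading=225, draw]
BK 19: (-2.828,-2.828) -> (10.607,10.607) [heading=225, draw]
FD 14: (10.607,10.607) -> (0.707,0.707) [heading=225, draw]
LT 135: heading 225 -> 0
RT 45: heading 0 -> 315
Final: pos=(0.707,0.707), heading=315, 3 segment(s) drawn
Waypoints (4 total):
(0, 0)
(-2.828, -2.828)
(10.607, 10.607)
(0.707, 0.707)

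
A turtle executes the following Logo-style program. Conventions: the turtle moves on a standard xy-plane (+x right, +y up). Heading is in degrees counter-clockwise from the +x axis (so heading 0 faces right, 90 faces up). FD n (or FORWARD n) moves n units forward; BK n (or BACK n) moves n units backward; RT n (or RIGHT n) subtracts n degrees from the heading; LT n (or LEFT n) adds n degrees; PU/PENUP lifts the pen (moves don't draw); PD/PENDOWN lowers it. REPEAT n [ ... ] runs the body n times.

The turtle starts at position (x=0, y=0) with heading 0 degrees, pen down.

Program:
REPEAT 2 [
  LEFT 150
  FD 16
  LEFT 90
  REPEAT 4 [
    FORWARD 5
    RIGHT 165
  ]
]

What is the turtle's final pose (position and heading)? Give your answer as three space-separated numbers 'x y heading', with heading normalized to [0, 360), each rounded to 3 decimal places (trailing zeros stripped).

Answer: -17.321 26.659 240

Derivation:
Executing turtle program step by step:
Start: pos=(0,0), heading=0, pen down
REPEAT 2 [
  -- iteration 1/2 --
  LT 150: heading 0 -> 150
  FD 16: (0,0) -> (-13.856,8) [heading=150, draw]
  LT 90: heading 150 -> 240
  REPEAT 4 [
    -- iteration 1/4 --
    FD 5: (-13.856,8) -> (-16.356,3.67) [heading=240, draw]
    RT 165: heading 240 -> 75
    -- iteration 2/4 --
    FD 5: (-16.356,3.67) -> (-15.062,8.5) [heading=75, draw]
    RT 165: heading 75 -> 270
    -- iteration 3/4 --
    FD 5: (-15.062,8.5) -> (-15.062,3.5) [heading=270, draw]
    RT 165: heading 270 -> 105
    -- iteration 4/4 --
    FD 5: (-15.062,3.5) -> (-16.356,8.329) [heading=105, draw]
    RT 165: heading 105 -> 300
  ]
  -- iteration 2/2 --
  LT 150: heading 300 -> 90
  FD 16: (-16.356,8.329) -> (-16.356,24.329) [heading=90, draw]
  LT 90: heading 90 -> 180
  REPEAT 4 [
    -- iteration 1/4 --
    FD 5: (-16.356,24.329) -> (-21.356,24.329) [heading=180, draw]
    RT 165: heading 180 -> 15
    -- iteration 2/4 --
    FD 5: (-21.356,24.329) -> (-16.527,25.623) [heading=15, draw]
    RT 165: heading 15 -> 210
    -- iteration 3/4 --
    FD 5: (-16.527,25.623) -> (-20.857,23.123) [heading=210, draw]
    RT 165: heading 210 -> 45
    -- iteration 4/4 --
    FD 5: (-20.857,23.123) -> (-17.321,26.659) [heading=45, draw]
    RT 165: heading 45 -> 240
  ]
]
Final: pos=(-17.321,26.659), heading=240, 10 segment(s) drawn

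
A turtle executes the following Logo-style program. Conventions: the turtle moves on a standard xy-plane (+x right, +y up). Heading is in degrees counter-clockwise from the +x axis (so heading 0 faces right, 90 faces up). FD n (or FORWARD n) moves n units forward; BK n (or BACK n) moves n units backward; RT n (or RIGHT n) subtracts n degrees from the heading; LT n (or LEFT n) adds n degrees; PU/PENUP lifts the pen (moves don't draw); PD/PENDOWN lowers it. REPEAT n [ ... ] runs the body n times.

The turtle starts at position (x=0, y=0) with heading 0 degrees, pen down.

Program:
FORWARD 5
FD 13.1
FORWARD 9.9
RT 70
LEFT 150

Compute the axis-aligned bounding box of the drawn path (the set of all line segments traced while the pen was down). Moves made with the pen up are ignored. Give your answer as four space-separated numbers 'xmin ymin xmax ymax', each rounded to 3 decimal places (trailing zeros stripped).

Answer: 0 0 28 0

Derivation:
Executing turtle program step by step:
Start: pos=(0,0), heading=0, pen down
FD 5: (0,0) -> (5,0) [heading=0, draw]
FD 13.1: (5,0) -> (18.1,0) [heading=0, draw]
FD 9.9: (18.1,0) -> (28,0) [heading=0, draw]
RT 70: heading 0 -> 290
LT 150: heading 290 -> 80
Final: pos=(28,0), heading=80, 3 segment(s) drawn

Segment endpoints: x in {0, 5, 18.1, 28}, y in {0}
xmin=0, ymin=0, xmax=28, ymax=0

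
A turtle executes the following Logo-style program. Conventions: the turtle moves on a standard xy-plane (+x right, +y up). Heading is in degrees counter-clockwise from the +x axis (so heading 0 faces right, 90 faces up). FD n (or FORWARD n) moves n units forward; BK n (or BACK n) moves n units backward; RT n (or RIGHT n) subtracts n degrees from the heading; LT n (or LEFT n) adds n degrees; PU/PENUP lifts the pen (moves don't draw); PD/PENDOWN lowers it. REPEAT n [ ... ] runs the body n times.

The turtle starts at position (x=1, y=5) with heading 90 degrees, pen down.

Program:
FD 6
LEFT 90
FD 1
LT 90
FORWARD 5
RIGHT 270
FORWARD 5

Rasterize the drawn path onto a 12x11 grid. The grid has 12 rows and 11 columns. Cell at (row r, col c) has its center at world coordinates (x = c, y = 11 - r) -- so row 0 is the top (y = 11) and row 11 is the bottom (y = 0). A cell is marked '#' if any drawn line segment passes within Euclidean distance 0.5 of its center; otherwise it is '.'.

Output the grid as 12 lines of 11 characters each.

Answer: ##.........
##.........
##.........
##.........
##.........
######.....
.#.........
...........
...........
...........
...........
...........

Derivation:
Segment 0: (1,5) -> (1,11)
Segment 1: (1,11) -> (0,11)
Segment 2: (0,11) -> (-0,6)
Segment 3: (-0,6) -> (5,6)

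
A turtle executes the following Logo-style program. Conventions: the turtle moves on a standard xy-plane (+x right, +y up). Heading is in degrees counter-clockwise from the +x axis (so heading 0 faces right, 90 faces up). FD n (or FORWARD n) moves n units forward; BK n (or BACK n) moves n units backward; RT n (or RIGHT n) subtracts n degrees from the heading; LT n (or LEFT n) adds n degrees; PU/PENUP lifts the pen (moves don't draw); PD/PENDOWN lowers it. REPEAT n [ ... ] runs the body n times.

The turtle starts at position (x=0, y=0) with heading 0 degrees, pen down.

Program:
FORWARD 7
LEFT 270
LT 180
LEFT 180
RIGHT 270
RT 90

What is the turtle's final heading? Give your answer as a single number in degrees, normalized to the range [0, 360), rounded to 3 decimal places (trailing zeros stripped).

Executing turtle program step by step:
Start: pos=(0,0), heading=0, pen down
FD 7: (0,0) -> (7,0) [heading=0, draw]
LT 270: heading 0 -> 270
LT 180: heading 270 -> 90
LT 180: heading 90 -> 270
RT 270: heading 270 -> 0
RT 90: heading 0 -> 270
Final: pos=(7,0), heading=270, 1 segment(s) drawn

Answer: 270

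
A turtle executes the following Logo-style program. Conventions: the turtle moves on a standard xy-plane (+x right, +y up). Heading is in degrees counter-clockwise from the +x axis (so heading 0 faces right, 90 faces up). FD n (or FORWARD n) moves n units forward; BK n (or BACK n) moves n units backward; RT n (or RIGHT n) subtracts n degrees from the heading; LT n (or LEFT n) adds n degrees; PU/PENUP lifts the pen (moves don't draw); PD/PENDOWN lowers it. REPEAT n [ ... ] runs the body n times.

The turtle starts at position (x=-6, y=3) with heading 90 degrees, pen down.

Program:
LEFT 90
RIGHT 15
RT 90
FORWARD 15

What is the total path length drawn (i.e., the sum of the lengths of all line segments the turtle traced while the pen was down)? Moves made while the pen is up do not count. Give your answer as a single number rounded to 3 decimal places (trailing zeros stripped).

Answer: 15

Derivation:
Executing turtle program step by step:
Start: pos=(-6,3), heading=90, pen down
LT 90: heading 90 -> 180
RT 15: heading 180 -> 165
RT 90: heading 165 -> 75
FD 15: (-6,3) -> (-2.118,17.489) [heading=75, draw]
Final: pos=(-2.118,17.489), heading=75, 1 segment(s) drawn

Segment lengths:
  seg 1: (-6,3) -> (-2.118,17.489), length = 15
Total = 15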